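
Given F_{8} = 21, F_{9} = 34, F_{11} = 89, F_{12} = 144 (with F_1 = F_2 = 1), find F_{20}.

By the addition formula F_{m+n} = F_m F_{n+1} + F_{m−1} F_n with m=12, n=8: F_{20} = 144·34 + 89·21 = 4896 + 1869 = 6765.

6765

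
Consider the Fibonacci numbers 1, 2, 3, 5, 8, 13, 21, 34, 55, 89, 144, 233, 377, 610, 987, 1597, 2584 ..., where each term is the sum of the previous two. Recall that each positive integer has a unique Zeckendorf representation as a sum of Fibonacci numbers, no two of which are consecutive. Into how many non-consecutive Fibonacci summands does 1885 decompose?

3

largest Fibonacci ≤ 1885 is 1597; 1885 − 1597 = 288
largest Fibonacci ≤ 288 is 233; 288 − 233 = 55
largest Fibonacci ≤ 55 is 55; 55 − 55 = 0
1885 = 1597 + 233 + 55, which has 3 terms.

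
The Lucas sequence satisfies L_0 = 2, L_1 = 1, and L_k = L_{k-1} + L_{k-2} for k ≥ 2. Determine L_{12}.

Iterating the recurrence up to L_{4} = 7 and L_{3} = 4:
L_{5} = L_{4} + L_{3} = 7 + 4 = 11
L_{6} = L_{5} + L_{4} = 11 + 7 = 18
L_{7} = L_{6} + L_{5} = 18 + 11 = 29
L_{8} = L_{7} + L_{6} = 29 + 18 = 47
L_{9} = L_{8} + L_{7} = 47 + 29 = 76
L_{10} = L_{9} + L_{8} = 76 + 47 = 123
L_{11} = L_{10} + L_{9} = 123 + 76 = 199
L_{12} = L_{11} + L_{10} = 199 + 123 = 322

322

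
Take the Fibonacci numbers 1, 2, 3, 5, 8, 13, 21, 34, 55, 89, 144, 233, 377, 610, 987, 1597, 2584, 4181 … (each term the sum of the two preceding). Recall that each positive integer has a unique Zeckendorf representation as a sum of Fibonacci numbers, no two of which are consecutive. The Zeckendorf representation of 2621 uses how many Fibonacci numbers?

3

2584 ≤ 2621 < 4181, so take 2584; remainder 37
34 ≤ 37 < 55, so take 34; remainder 3
3 ≤ 3 < 5, so take 3; remainder 0
2621 = 2584 + 34 + 3, which has 3 terms.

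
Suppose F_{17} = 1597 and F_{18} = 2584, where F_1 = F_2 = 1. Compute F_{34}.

By the doubling identity F_{2k} = F_k(2F_{k+1} − F_k): F_{34} = 1597·(2·2584 − 1597) = 1597·3571 = 5702887.

5702887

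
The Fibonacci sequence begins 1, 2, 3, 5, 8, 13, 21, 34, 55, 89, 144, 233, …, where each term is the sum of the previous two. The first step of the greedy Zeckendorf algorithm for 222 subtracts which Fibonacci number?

144

144 ≤ 222 < 233, so the largest Fibonacci number not exceeding 222 is 144.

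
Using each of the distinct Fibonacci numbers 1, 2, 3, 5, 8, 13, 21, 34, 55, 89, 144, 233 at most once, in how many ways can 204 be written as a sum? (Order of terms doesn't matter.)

10

Each representation comes from the Zeckendorf form by replacing some F_k with F_{k−1} + F_{k−2} where possible.
204 = 144+55+5 = 144+55+3+2 = 144+34+21+5 = … (7 more), for 10 in all.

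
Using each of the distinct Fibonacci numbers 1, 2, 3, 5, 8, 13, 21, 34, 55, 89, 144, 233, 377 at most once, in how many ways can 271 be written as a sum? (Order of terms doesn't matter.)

Starting from the Zeckendorf form and repeatedly splitting a term F_k into F_{k−1} + F_{k−2} (when neither is already used) reaches every representation.
271 = 233+34+3+1 = 233+21+13+3+1 = 144+89+34+3+1 = 233+21+8+5+3+1 = … (4 more), for 8 in all.

8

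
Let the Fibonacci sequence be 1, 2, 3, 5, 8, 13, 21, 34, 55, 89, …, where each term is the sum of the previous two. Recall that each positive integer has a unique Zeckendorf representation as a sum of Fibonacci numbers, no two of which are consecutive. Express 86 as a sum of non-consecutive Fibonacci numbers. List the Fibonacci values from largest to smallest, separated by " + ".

take 55 (≤ 86); 86 − 55 = 31
take 21 (≤ 31); 31 − 21 = 10
take 8 (≤ 10); 10 − 8 = 2
take 2 (≤ 2); 2 − 2 = 0
So 86 = 55 + 21 + 8 + 2, with no two terms consecutive in the sequence.

55 + 21 + 8 + 2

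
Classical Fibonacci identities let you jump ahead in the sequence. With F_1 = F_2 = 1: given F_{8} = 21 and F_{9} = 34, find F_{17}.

By F_{2k+1} = F_k² + F_{k+1}²: F_{17} = 21² + 34² = 441 + 1156 = 1597.

1597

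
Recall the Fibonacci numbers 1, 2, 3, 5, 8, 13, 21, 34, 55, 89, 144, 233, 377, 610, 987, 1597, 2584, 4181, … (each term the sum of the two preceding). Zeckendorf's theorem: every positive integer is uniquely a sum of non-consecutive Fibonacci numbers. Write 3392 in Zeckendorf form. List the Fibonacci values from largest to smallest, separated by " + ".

2584 + 610 + 144 + 34 + 13 + 5 + 2

take 2584 (≤ 3392); 3392 − 2584 = 808
take 610 (≤ 808); 808 − 610 = 198
take 144 (≤ 198); 198 − 144 = 54
take 34 (≤ 54); 54 − 34 = 20
take 13 (≤ 20); 20 − 13 = 7
take 5 (≤ 7); 7 − 5 = 2
take 2 (≤ 2); 2 − 2 = 0
So 3392 = 2584 + 610 + 144 + 34 + 13 + 5 + 2, with no two terms consecutive in the sequence.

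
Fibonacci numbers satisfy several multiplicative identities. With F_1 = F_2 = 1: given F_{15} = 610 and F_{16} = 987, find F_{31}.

1346269

By F_{2k+1} = F_k² + F_{k+1}²: F_{31} = 610² + 987² = 372100 + 974169 = 1346269.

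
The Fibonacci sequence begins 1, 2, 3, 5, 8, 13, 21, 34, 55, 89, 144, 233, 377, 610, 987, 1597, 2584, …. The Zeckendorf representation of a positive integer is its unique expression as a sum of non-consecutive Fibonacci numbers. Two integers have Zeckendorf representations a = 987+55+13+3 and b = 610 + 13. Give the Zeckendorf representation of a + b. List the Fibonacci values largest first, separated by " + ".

The two numbers are 1058 and 623, so their sum is 1681.
Greedy algorithm:
largest Fibonacci ≤ 1681 is 1597; 1681 − 1597 = 84
largest Fibonacci ≤ 84 is 55; 84 − 55 = 29
largest Fibonacci ≤ 29 is 21; 29 − 21 = 8
largest Fibonacci ≤ 8 is 8; 8 − 8 = 0

1597 + 55 + 21 + 8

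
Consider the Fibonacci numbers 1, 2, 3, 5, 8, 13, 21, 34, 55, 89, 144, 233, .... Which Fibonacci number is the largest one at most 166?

144 ≤ 166 < 233, so the largest Fibonacci number not exceeding 166 is 144.

144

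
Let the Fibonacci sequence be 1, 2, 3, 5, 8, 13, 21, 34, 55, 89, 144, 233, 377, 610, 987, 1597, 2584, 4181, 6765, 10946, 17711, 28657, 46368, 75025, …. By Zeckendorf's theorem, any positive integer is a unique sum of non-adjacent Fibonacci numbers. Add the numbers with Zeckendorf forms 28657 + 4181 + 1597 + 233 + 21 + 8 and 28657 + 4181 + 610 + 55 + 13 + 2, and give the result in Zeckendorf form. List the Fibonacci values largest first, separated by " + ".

The two numbers are 34697 and 33518, so their sum is 68215.
46368 ≤ 68215 < 75025, so take 46368; remainder 21847
17711 ≤ 21847 < 28657, so take 17711; remainder 4136
2584 ≤ 4136 < 4181, so take 2584; remainder 1552
987 ≤ 1552 < 1597, so take 987; remainder 565
377 ≤ 565 < 610, so take 377; remainder 188
144 ≤ 188 < 233, so take 144; remainder 44
34 ≤ 44 < 55, so take 34; remainder 10
8 ≤ 10 < 13, so take 8; remainder 2
2 ≤ 2 < 3, so take 2; remainder 0

46368 + 17711 + 2584 + 987 + 377 + 144 + 34 + 8 + 2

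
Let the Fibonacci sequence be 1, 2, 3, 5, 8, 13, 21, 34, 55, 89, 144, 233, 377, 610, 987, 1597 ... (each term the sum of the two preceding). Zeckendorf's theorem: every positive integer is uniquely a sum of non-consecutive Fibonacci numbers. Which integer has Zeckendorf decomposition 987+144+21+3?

1155

987+144+21+3 = 1155.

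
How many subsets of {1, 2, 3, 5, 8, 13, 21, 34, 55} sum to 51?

Each representation comes from the Zeckendorf form by replacing some F_k with F_{k−1} + F_{k−2} where possible.
51 = 34+13+3+1 = 34+8+5+3+1 = 21+13+8+5+3+1 — 3 representations.

3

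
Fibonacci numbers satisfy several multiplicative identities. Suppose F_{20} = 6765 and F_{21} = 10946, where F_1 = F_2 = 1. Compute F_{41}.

165580141

By F_{2k+1} = F_k² + F_{k+1}²: F_{41} = 6765² + 10946² = 45765225 + 119814916 = 165580141.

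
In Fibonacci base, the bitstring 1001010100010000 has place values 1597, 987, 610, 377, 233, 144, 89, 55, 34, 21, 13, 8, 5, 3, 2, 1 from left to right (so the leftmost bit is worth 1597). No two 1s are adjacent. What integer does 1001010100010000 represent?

2181

Summing the place values of the 1 bits: 1597 + 377 + 144 + 55 + 8 = 2181.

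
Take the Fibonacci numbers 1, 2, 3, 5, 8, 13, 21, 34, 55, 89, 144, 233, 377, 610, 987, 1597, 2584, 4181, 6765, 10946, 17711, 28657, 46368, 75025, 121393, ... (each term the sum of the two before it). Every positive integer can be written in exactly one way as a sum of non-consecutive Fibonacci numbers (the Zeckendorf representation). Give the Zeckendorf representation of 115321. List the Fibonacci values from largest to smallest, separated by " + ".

Greedily peel off the largest Fibonacci term at each step:
75025 ≤ 115321 < 121393, so take 75025; remainder 40296
28657 ≤ 40296 < 46368, so take 28657; remainder 11639
10946 ≤ 11639 < 17711, so take 10946; remainder 693
610 ≤ 693 < 987, so take 610; remainder 83
55 ≤ 83 < 89, so take 55; remainder 28
21 ≤ 28 < 34, so take 21; remainder 7
5 ≤ 7 < 8, so take 5; remainder 2
2 ≤ 2 < 3, so take 2; remainder 0
So 115321 = 75025 + 28657 + 10946 + 610 + 55 + 21 + 5 + 2, with no two terms consecutive in the sequence.

75025 + 28657 + 10946 + 610 + 55 + 21 + 5 + 2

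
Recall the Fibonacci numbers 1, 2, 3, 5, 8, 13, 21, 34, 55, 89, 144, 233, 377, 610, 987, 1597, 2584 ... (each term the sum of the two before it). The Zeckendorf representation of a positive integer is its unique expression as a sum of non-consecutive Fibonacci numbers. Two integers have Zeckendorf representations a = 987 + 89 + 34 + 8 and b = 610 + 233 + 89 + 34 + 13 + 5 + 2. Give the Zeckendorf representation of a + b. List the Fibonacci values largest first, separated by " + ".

The two numbers are 1118 and 986, so their sum is 2104.
Greedily peel off the largest Fibonacci term at each step:
largest Fibonacci ≤ 2104 is 1597; 2104 − 1597 = 507
largest Fibonacci ≤ 507 is 377; 507 − 377 = 130
largest Fibonacci ≤ 130 is 89; 130 − 89 = 41
largest Fibonacci ≤ 41 is 34; 41 − 34 = 7
largest Fibonacci ≤ 7 is 5; 7 − 5 = 2
largest Fibonacci ≤ 2 is 2; 2 − 2 = 0

1597 + 377 + 89 + 34 + 5 + 2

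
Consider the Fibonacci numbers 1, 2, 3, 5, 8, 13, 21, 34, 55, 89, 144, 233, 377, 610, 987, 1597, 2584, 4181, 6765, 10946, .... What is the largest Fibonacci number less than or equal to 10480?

6765 ≤ 10480 < 10946, so the largest Fibonacci number not exceeding 10480 is 6765.

6765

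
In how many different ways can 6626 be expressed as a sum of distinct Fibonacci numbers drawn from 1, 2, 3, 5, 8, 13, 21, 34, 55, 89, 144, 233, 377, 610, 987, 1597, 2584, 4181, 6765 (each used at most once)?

30

Starting from the Zeckendorf form and repeatedly splitting a term F_k into F_{k−1} + F_{k−2} (when neither is already used) reaches every representation.
6626 = 4181+1597+610+233+5 = 4181+1597+610+233+3+2 = 4181+1597+610+144+89+5 = 4181+1597+610+144+89+3+2 = 4181+1597+610+144+55+34+5 = … (25 more), for 30 in all.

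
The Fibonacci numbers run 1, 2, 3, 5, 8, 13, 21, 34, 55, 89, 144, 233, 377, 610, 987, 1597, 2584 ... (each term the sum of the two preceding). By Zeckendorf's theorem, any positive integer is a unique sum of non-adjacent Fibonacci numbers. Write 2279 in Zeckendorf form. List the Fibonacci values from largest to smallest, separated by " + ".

1597 + 610 + 55 + 13 + 3 + 1

Greedily peel off the largest Fibonacci term at each step:
2279 − 1597 = 682
682 − 610 = 72
72 − 55 = 17
17 − 13 = 4
4 − 3 = 1
1 − 1 = 0
So 2279 = 1597 + 610 + 55 + 13 + 3 + 1, with no two terms consecutive in the sequence.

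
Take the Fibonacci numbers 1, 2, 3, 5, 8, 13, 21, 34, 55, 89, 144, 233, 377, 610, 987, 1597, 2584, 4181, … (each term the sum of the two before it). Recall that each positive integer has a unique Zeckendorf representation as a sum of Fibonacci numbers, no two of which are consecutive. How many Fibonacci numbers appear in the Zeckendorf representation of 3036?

3036: greatest Fibonacci not exceeding it is 2584, leaving 452
452: greatest Fibonacci not exceeding it is 377, leaving 75
75: greatest Fibonacci not exceeding it is 55, leaving 20
20: greatest Fibonacci not exceeding it is 13, leaving 7
7: greatest Fibonacci not exceeding it is 5, leaving 2
2: greatest Fibonacci not exceeding it is 2, leaving 0
3036 = 2584 + 377 + 55 + 13 + 5 + 2, which has 6 terms.

6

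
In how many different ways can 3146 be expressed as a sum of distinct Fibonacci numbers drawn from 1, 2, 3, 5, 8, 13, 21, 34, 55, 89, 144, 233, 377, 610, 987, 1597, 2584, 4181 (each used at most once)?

14

Each representation comes from the Zeckendorf form by replacing some F_k with F_{k−1} + F_{k−2} where possible.
3146 = 2584+377+144+34+5+2 = 2584+377+144+21+13+5+2 = 2584+377+89+55+34+5+2 = 1597+987+377+144+34+5+2 = … (10 more), for 14 in all.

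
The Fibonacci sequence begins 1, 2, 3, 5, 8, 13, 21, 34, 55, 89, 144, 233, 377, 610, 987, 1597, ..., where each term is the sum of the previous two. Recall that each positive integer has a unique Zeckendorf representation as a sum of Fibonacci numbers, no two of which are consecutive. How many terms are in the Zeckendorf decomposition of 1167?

largest Fibonacci ≤ 1167 is 987; 1167 − 987 = 180
largest Fibonacci ≤ 180 is 144; 180 − 144 = 36
largest Fibonacci ≤ 36 is 34; 36 − 34 = 2
largest Fibonacci ≤ 2 is 2; 2 − 2 = 0
1167 = 987 + 144 + 34 + 2, which has 4 terms.

4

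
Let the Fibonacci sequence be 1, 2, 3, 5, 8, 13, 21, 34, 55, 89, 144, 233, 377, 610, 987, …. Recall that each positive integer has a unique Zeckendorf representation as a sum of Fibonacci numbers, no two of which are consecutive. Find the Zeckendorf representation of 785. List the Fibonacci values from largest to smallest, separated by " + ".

Greedily peel off the largest Fibonacci term at each step:
largest Fibonacci ≤ 785 is 610; 785 − 610 = 175
largest Fibonacci ≤ 175 is 144; 175 − 144 = 31
largest Fibonacci ≤ 31 is 21; 31 − 21 = 10
largest Fibonacci ≤ 10 is 8; 10 − 8 = 2
largest Fibonacci ≤ 2 is 2; 2 − 2 = 0
So 785 = 610 + 144 + 21 + 8 + 2, with no two terms consecutive in the sequence.

610 + 144 + 21 + 8 + 2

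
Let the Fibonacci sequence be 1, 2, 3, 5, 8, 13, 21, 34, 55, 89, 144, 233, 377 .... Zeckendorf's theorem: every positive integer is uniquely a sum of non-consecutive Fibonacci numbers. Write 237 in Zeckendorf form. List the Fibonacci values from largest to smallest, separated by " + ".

233 + 3 + 1

Greedy algorithm:
subtract 233 from 237: 4 remains
subtract 3 from 4: 1 remains
subtract 1 from 1: 0 remains
So 237 = 233 + 3 + 1, with no two terms consecutive in the sequence.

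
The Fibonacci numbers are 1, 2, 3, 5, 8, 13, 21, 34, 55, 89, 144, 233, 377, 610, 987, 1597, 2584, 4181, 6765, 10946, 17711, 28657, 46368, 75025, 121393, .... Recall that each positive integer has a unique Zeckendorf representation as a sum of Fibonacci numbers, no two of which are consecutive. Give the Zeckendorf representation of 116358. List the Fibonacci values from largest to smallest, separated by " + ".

75025 + 28657 + 10946 + 1597 + 89 + 34 + 8 + 2

take 75025 (≤ 116358); 116358 − 75025 = 41333
take 28657 (≤ 41333); 41333 − 28657 = 12676
take 10946 (≤ 12676); 12676 − 10946 = 1730
take 1597 (≤ 1730); 1730 − 1597 = 133
take 89 (≤ 133); 133 − 89 = 44
take 34 (≤ 44); 44 − 34 = 10
take 8 (≤ 10); 10 − 8 = 2
take 2 (≤ 2); 2 − 2 = 0
So 116358 = 75025 + 28657 + 10946 + 1597 + 89 + 34 + 8 + 2, with no two terms consecutive in the sequence.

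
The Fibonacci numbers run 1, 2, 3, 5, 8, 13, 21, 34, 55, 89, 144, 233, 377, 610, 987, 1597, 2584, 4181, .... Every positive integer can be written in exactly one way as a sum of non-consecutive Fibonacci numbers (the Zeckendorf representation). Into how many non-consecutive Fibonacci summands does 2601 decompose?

4

largest Fibonacci ≤ 2601 is 2584; 2601 − 2584 = 17
largest Fibonacci ≤ 17 is 13; 17 − 13 = 4
largest Fibonacci ≤ 4 is 3; 4 − 3 = 1
largest Fibonacci ≤ 1 is 1; 1 − 1 = 0
2601 = 2584 + 13 + 3 + 1, which has 4 terms.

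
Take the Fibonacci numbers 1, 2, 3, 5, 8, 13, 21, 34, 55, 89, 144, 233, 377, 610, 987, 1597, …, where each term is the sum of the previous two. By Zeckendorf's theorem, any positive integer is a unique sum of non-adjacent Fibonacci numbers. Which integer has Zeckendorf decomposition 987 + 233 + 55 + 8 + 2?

1285

987 + 233 + 55 + 8 + 2 = 1285.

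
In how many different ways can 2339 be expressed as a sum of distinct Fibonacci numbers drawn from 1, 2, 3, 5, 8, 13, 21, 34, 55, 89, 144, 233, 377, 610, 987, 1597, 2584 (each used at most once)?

2339 = 1597+610+89+34+8+1 = 1597+610+89+34+5+3+1 = 1597+610+89+21+13+8+1 = 1597+377+233+89+34+8+1 = 1597+610+89+21+13+5+3+1 = … (17 more), for 22 in all.

22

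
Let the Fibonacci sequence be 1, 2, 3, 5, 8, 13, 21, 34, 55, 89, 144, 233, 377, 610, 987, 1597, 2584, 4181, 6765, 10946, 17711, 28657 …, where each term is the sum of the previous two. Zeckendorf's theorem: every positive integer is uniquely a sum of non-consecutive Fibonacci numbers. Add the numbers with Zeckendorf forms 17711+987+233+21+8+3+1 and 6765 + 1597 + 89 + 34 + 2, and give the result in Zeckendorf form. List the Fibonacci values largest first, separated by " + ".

The two numbers are 18964 and 8487, so their sum is 27451.
take 17711 (≤ 27451); 27451 − 17711 = 9740
take 6765 (≤ 9740); 9740 − 6765 = 2975
take 2584 (≤ 2975); 2975 − 2584 = 391
take 377 (≤ 391); 391 − 377 = 14
take 13 (≤ 14); 14 − 13 = 1
take 1 (≤ 1); 1 − 1 = 0

17711 + 6765 + 2584 + 377 + 13 + 1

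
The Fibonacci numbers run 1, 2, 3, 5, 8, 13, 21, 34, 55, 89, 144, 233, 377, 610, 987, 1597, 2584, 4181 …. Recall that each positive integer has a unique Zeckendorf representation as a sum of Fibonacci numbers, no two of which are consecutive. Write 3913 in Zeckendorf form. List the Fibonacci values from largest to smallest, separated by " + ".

2584 + 987 + 233 + 89 + 13 + 5 + 2

Repeatedly subtract the largest Fibonacci number that fits:
3913: greatest Fibonacci not exceeding it is 2584, leaving 1329
1329: greatest Fibonacci not exceeding it is 987, leaving 342
342: greatest Fibonacci not exceeding it is 233, leaving 109
109: greatest Fibonacci not exceeding it is 89, leaving 20
20: greatest Fibonacci not exceeding it is 13, leaving 7
7: greatest Fibonacci not exceeding it is 5, leaving 2
2: greatest Fibonacci not exceeding it is 2, leaving 0
So 3913 = 2584 + 987 + 233 + 89 + 13 + 5 + 2, with no two terms consecutive in the sequence.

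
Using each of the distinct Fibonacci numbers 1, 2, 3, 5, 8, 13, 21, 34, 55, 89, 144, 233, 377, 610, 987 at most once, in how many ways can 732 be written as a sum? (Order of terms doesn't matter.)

732 = 610+89+21+8+3+1 = 610+55+34+21+8+3+1 = 377+233+89+21+8+3+1 = 377+233+55+34+21+8+3+1 = 377+144+89+55+34+21+8+3+1 — 5 representations.

5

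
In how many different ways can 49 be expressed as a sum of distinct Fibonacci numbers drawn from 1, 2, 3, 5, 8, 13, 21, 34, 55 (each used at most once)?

Starting from the Zeckendorf form and repeatedly splitting a term F_k into F_{k−1} + F_{k−2} (when neither is already used) reaches every representation.
49 = 34+13+2 = 34+8+5+2 = 21+13+8+5+2 — 3 representations.

3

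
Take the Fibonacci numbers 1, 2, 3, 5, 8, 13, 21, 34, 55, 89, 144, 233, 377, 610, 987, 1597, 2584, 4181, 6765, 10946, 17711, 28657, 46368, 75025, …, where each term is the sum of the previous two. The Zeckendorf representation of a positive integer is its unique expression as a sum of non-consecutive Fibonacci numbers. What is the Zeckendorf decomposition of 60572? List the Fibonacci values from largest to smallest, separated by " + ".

46368 + 10946 + 2584 + 610 + 55 + 8 + 1

60572 − 46368 = 14204
14204 − 10946 = 3258
3258 − 2584 = 674
674 − 610 = 64
64 − 55 = 9
9 − 8 = 1
1 − 1 = 0
So 60572 = 46368 + 10946 + 2584 + 610 + 55 + 8 + 1, with no two terms consecutive in the sequence.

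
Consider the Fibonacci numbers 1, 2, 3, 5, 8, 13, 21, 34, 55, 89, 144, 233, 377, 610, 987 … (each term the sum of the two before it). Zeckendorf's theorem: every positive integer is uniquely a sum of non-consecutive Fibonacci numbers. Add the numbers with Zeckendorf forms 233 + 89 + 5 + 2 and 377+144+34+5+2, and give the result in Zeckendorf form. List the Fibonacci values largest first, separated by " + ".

610 + 233 + 34 + 13 + 1

The two numbers are 329 and 562, so their sum is 891.
Greedily peel off the largest Fibonacci term at each step:
largest Fibonacci ≤ 891 is 610; 891 − 610 = 281
largest Fibonacci ≤ 281 is 233; 281 − 233 = 48
largest Fibonacci ≤ 48 is 34; 48 − 34 = 14
largest Fibonacci ≤ 14 is 13; 14 − 13 = 1
largest Fibonacci ≤ 1 is 1; 1 − 1 = 0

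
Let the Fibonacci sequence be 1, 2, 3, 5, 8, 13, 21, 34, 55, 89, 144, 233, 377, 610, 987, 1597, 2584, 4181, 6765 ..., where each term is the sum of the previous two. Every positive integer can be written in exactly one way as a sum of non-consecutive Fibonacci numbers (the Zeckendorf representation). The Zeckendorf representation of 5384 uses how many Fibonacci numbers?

5384 − 4181 = 1203
1203 − 987 = 216
216 − 144 = 72
72 − 55 = 17
17 − 13 = 4
4 − 3 = 1
1 − 1 = 0
5384 = 4181 + 987 + 144 + 55 + 13 + 3 + 1, which has 7 terms.

7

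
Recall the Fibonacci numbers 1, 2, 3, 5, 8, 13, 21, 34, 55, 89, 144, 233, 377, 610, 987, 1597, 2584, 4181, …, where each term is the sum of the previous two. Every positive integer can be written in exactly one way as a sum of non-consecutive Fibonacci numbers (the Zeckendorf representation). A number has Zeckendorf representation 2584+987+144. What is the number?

2584+987+144 = 3715.

3715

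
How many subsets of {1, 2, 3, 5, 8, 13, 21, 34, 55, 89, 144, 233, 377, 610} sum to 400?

11

400 = 377+21+2 = 377+13+8+2 = 233+144+21+2 = 377+13+5+3+2 = … (7 more), for 11 in all.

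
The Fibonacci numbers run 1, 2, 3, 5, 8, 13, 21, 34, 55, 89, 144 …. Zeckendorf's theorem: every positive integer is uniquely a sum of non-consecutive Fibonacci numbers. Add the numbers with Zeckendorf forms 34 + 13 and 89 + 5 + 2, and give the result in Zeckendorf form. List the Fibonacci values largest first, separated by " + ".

The two numbers are 47 and 96, so their sum is 143.
89 ≤ 143 < 144, so take 89; remainder 54
34 ≤ 54 < 55, so take 34; remainder 20
13 ≤ 20 < 21, so take 13; remainder 7
5 ≤ 7 < 8, so take 5; remainder 2
2 ≤ 2 < 3, so take 2; remainder 0

89 + 34 + 13 + 5 + 2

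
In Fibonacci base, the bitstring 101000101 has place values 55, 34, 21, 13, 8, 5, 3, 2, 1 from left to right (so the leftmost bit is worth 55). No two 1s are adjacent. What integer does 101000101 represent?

Summing the place values of the 1 bits: 55 + 21 + 3 + 1 = 80.

80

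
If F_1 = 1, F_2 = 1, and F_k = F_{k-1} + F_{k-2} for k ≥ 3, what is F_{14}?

Iterating the recurrence up to F_{6} = 8 and F_{5} = 5:
F_{7} = F_{6} + F_{5} = 8 + 5 = 13
F_{8} = F_{7} + F_{6} = 13 + 8 = 21
F_{9} = F_{8} + F_{7} = 21 + 13 = 34
F_{10} = F_{9} + F_{8} = 34 + 21 = 55
F_{11} = F_{10} + F_{9} = 55 + 34 = 89
F_{12} = F_{11} + F_{10} = 89 + 55 = 144
F_{13} = F_{12} + F_{11} = 144 + 89 = 233
F_{14} = F_{13} + F_{12} = 233 + 144 = 377

377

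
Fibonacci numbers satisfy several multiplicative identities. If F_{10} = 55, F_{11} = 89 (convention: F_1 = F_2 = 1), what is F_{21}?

By the addition formula F_{m+n} = F_m F_{n+1} + F_{m−1} F_n with m=11, n=10: F_{21} = 89·89 + 55·55 = 7921 + 3025 = 10946.

10946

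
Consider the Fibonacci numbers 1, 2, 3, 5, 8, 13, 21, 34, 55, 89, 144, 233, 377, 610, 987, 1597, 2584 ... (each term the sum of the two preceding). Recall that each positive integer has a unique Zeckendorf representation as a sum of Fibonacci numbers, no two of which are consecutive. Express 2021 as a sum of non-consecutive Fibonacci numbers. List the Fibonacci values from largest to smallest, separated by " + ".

2021: greatest Fibonacci not exceeding it is 1597, leaving 424
424: greatest Fibonacci not exceeding it is 377, leaving 47
47: greatest Fibonacci not exceeding it is 34, leaving 13
13: greatest Fibonacci not exceeding it is 13, leaving 0
So 2021 = 1597 + 377 + 34 + 13, with no two terms consecutive in the sequence.

1597 + 377 + 34 + 13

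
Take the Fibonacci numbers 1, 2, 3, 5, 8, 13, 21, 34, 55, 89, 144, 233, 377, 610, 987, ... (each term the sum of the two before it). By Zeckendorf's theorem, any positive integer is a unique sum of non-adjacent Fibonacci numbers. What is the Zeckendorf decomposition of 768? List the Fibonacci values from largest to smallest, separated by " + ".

subtract 610 from 768: 158 remains
subtract 144 from 158: 14 remains
subtract 13 from 14: 1 remains
subtract 1 from 1: 0 remains
So 768 = 610 + 144 + 13 + 1, with no two terms consecutive in the sequence.

610 + 144 + 13 + 1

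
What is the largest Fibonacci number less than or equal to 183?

144

144 ≤ 183 < 233, so the largest Fibonacci number not exceeding 183 is 144.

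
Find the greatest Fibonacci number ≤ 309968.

196418

196418 ≤ 309968 < 317811, so the largest Fibonacci number not exceeding 309968 is 196418.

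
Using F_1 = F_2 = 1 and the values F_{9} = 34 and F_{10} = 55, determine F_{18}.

2584

By the doubling identity F_{2k} = F_k(2F_{k+1} − F_k): F_{18} = 34·(2·55 − 34) = 34·76 = 2584.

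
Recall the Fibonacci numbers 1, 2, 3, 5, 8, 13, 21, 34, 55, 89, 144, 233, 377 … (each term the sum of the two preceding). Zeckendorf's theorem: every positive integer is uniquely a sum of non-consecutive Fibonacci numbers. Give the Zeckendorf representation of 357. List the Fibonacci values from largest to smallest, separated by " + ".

233 + 89 + 34 + 1

Repeatedly subtract the largest Fibonacci number that fits:
357 − 233 = 124
124 − 89 = 35
35 − 34 = 1
1 − 1 = 0
So 357 = 233 + 89 + 34 + 1, with no two terms consecutive in the sequence.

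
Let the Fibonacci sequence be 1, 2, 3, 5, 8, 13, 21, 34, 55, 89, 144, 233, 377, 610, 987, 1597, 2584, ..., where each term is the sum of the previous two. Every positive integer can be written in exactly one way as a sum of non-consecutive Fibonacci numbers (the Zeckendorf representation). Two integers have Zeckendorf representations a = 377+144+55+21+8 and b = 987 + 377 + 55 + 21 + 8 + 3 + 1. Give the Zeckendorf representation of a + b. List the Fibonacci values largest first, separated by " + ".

1597 + 377 + 55 + 21 + 5 + 2

The two numbers are 605 and 1452, so their sum is 2057.
Greedy algorithm:
largest Fibonacci ≤ 2057 is 1597; 2057 − 1597 = 460
largest Fibonacci ≤ 460 is 377; 460 − 377 = 83
largest Fibonacci ≤ 83 is 55; 83 − 55 = 28
largest Fibonacci ≤ 28 is 21; 28 − 21 = 7
largest Fibonacci ≤ 7 is 5; 7 − 5 = 2
largest Fibonacci ≤ 2 is 2; 2 − 2 = 0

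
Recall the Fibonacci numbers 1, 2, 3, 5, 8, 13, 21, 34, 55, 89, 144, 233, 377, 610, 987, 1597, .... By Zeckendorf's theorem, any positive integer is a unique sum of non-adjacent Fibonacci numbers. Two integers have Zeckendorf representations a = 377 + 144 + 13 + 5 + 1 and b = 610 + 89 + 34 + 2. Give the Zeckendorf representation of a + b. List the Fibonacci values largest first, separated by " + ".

The two numbers are 540 and 735, so their sum is 1275.
1275 − 987 = 288
288 − 233 = 55
55 − 55 = 0

987 + 233 + 55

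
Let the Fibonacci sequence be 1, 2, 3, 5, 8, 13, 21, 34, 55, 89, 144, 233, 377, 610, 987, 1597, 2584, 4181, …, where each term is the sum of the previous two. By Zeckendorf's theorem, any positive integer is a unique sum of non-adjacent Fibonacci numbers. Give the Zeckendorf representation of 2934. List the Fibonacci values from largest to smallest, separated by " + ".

Greedily peel off the largest Fibonacci term at each step:
take 2584 (≤ 2934); 2934 − 2584 = 350
take 233 (≤ 350); 350 − 233 = 117
take 89 (≤ 117); 117 − 89 = 28
take 21 (≤ 28); 28 − 21 = 7
take 5 (≤ 7); 7 − 5 = 2
take 2 (≤ 2); 2 − 2 = 0
So 2934 = 2584 + 233 + 89 + 21 + 5 + 2, with no two terms consecutive in the sequence.

2584 + 233 + 89 + 21 + 5 + 2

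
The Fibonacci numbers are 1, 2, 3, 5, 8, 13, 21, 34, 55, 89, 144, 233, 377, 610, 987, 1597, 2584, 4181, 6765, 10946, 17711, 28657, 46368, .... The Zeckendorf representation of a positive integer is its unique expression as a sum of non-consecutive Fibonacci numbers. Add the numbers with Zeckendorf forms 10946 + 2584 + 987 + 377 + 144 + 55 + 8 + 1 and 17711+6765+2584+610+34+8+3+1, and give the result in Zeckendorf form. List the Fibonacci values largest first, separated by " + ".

28657 + 10946 + 2584 + 610 + 21

The two numbers are 15102 and 27716, so their sum is 42818.
Repeatedly subtract the largest Fibonacci number that fits:
28657 ≤ 42818 < 46368, so take 28657; remainder 14161
10946 ≤ 14161 < 17711, so take 10946; remainder 3215
2584 ≤ 3215 < 4181, so take 2584; remainder 631
610 ≤ 631 < 987, so take 610; remainder 21
21 ≤ 21 < 34, so take 21; remainder 0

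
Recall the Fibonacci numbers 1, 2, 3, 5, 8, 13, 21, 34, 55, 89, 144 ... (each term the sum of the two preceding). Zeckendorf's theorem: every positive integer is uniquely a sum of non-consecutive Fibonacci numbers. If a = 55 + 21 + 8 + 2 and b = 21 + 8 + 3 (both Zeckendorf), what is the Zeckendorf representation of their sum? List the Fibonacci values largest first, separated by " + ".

89 + 21 + 8

The two numbers are 86 and 32, so their sum is 118.
take 89 (≤ 118); 118 − 89 = 29
take 21 (≤ 29); 29 − 21 = 8
take 8 (≤ 8); 8 − 8 = 0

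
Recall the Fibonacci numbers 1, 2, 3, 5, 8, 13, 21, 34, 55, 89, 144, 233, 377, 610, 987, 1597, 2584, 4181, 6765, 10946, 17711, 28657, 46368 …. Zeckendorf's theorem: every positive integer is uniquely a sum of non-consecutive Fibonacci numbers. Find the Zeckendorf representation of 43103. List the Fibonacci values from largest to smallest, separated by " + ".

28657 + 10946 + 2584 + 610 + 233 + 55 + 13 + 5

Greedy algorithm:
43103: greatest Fibonacci not exceeding it is 28657, leaving 14446
14446: greatest Fibonacci not exceeding it is 10946, leaving 3500
3500: greatest Fibonacci not exceeding it is 2584, leaving 916
916: greatest Fibonacci not exceeding it is 610, leaving 306
306: greatest Fibonacci not exceeding it is 233, leaving 73
73: greatest Fibonacci not exceeding it is 55, leaving 18
18: greatest Fibonacci not exceeding it is 13, leaving 5
5: greatest Fibonacci not exceeding it is 5, leaving 0
So 43103 = 28657 + 10946 + 2584 + 610 + 233 + 55 + 13 + 5, with no two terms consecutive in the sequence.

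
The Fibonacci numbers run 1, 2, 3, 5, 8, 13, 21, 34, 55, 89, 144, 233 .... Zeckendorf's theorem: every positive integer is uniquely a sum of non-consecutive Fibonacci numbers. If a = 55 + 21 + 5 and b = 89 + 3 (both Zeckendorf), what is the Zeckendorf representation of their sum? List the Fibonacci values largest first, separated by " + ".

The two numbers are 81 and 92, so their sum is 173.
144 ≤ 173 < 233, so take 144; remainder 29
21 ≤ 29 < 34, so take 21; remainder 8
8 ≤ 8 < 13, so take 8; remainder 0

144 + 21 + 8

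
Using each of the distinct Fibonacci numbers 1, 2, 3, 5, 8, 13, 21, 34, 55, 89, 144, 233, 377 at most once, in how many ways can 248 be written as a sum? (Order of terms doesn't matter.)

Each representation comes from the Zeckendorf form by replacing some F_k with F_{k−1} + F_{k−2} where possible.
248 = 233+13+2 = 233+8+5+2 = 144+89+13+2 = 144+89+8+5+2 = … (3 more), for 7 in all.

7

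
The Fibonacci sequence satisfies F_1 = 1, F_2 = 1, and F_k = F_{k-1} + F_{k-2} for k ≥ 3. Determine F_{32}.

Iterating the recurrence up to F_{25} = 75025 and F_{24} = 46368:
F_{26} = F_{25} + F_{24} = 75025 + 46368 = 121393
F_{27} = F_{26} + F_{25} = 121393 + 75025 = 196418
F_{28} = F_{27} + F_{26} = 196418 + 121393 = 317811
F_{29} = F_{28} + F_{27} = 317811 + 196418 = 514229
F_{30} = F_{29} + F_{28} = 514229 + 317811 = 832040
F_{31} = F_{30} + F_{29} = 832040 + 514229 = 1346269
F_{32} = F_{31} + F_{30} = 1346269 + 832040 = 2178309

2178309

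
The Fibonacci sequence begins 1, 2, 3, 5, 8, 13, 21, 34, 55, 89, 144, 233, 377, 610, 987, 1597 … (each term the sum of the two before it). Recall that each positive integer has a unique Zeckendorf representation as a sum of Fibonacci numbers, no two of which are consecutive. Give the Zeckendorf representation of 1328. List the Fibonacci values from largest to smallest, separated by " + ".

Greedily peel off the largest Fibonacci term at each step:
largest Fibonacci ≤ 1328 is 987; 1328 − 987 = 341
largest Fibonacci ≤ 341 is 233; 341 − 233 = 108
largest Fibonacci ≤ 108 is 89; 108 − 89 = 19
largest Fibonacci ≤ 19 is 13; 19 − 13 = 6
largest Fibonacci ≤ 6 is 5; 6 − 5 = 1
largest Fibonacci ≤ 1 is 1; 1 − 1 = 0
So 1328 = 987 + 233 + 89 + 13 + 5 + 1, with no two terms consecutive in the sequence.

987 + 233 + 89 + 13 + 5 + 1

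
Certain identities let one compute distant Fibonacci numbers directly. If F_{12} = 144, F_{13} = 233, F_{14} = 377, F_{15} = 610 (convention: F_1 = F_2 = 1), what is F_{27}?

196418

By the addition formula F_{m+n} = F_m F_{n+1} + F_{m−1} F_n with m=15, n=12: F_{27} = 610·233 + 377·144 = 142130 + 54288 = 196418.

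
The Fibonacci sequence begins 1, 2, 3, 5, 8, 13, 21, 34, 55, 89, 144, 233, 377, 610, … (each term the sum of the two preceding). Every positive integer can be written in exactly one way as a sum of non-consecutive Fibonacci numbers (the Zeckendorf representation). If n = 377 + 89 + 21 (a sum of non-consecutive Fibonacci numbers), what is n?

487

377 + 89 + 21 = 487.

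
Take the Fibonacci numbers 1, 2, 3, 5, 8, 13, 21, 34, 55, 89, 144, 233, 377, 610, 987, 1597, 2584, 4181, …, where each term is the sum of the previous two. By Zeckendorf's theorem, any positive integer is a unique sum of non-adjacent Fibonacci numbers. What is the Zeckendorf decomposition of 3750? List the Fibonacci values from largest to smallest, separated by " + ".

2584 + 987 + 144 + 34 + 1

2584 ≤ 3750 < 4181, so take 2584; remainder 1166
987 ≤ 1166 < 1597, so take 987; remainder 179
144 ≤ 179 < 233, so take 144; remainder 35
34 ≤ 35 < 55, so take 34; remainder 1
1 ≤ 1 < 2, so take 1; remainder 0
So 3750 = 2584 + 987 + 144 + 34 + 1, with no two terms consecutive in the sequence.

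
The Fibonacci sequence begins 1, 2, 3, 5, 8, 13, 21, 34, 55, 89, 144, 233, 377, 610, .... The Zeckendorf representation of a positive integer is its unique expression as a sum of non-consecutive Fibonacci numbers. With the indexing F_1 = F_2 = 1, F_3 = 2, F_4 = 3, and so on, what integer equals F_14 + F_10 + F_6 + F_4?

F_14 + F_10 + F_6 + F_4 = 377 + 55 + 8 + 3 = 443.

443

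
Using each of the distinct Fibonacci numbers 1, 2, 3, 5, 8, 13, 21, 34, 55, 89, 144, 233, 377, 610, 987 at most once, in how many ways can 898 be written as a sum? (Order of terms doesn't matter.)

15

Each representation comes from the Zeckendorf form by replacing some F_k with F_{k−1} + F_{k−2} where possible.
898 = 610+233+55 = 610+233+34+21 = 610+144+89+55 = … (12 more), for 15 in all.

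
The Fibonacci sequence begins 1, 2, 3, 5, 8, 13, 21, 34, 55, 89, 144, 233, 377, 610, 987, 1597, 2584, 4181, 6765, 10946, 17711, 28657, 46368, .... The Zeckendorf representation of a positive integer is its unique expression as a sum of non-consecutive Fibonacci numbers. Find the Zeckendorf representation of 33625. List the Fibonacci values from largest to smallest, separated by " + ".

28657 + 4181 + 610 + 144 + 21 + 8 + 3 + 1

Repeatedly subtract the largest Fibonacci number that fits:
take 28657 (≤ 33625); 33625 − 28657 = 4968
take 4181 (≤ 4968); 4968 − 4181 = 787
take 610 (≤ 787); 787 − 610 = 177
take 144 (≤ 177); 177 − 144 = 33
take 21 (≤ 33); 33 − 21 = 12
take 8 (≤ 12); 12 − 8 = 4
take 3 (≤ 4); 4 − 3 = 1
take 1 (≤ 1); 1 − 1 = 0
So 33625 = 28657 + 4181 + 610 + 144 + 21 + 8 + 3 + 1, with no two terms consecutive in the sequence.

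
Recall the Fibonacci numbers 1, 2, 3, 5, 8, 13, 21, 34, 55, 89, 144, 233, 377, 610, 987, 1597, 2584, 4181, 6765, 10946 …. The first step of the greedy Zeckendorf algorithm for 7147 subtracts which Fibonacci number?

6765

6765 ≤ 7147 < 10946, so the largest Fibonacci number not exceeding 7147 is 6765.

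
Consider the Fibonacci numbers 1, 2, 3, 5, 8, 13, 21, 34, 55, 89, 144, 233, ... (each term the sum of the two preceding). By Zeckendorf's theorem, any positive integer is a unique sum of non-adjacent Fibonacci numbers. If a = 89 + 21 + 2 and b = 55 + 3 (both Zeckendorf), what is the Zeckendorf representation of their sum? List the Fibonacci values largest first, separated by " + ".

The two numbers are 112 and 58, so their sum is 170.
Greedily peel off the largest Fibonacci term at each step:
170 − 144 = 26
26 − 21 = 5
5 − 5 = 0

144 + 21 + 5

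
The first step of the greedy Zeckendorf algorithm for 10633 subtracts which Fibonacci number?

6765 ≤ 10633 < 10946, so the largest Fibonacci number not exceeding 10633 is 6765.

6765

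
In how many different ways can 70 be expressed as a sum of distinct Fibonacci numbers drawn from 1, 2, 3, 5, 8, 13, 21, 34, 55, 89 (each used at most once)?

4

70 = 55+13+2 = 55+8+5+2 = 34+21+13+2 = … (1 more), for 4 in all.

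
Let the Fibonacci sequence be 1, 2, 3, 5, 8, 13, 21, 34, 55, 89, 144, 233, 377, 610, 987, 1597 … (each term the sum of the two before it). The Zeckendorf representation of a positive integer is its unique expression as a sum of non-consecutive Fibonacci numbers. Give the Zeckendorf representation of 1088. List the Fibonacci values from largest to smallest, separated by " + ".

Greedily peel off the largest Fibonacci term at each step:
1088 − 987 = 101
101 − 89 = 12
12 − 8 = 4
4 − 3 = 1
1 − 1 = 0
So 1088 = 987 + 89 + 8 + 3 + 1, with no two terms consecutive in the sequence.

987 + 89 + 8 + 3 + 1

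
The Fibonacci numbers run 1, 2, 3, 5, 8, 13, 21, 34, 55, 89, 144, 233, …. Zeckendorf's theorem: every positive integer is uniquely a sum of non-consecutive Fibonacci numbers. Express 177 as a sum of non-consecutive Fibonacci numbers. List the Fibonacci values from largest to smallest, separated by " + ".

Repeatedly subtract the largest Fibonacci number that fits:
177: greatest Fibonacci not exceeding it is 144, leaving 33
33: greatest Fibonacci not exceeding it is 21, leaving 12
12: greatest Fibonacci not exceeding it is 8, leaving 4
4: greatest Fibonacci not exceeding it is 3, leaving 1
1: greatest Fibonacci not exceeding it is 1, leaving 0
So 177 = 144 + 21 + 8 + 3 + 1, with no two terms consecutive in the sequence.

144 + 21 + 8 + 3 + 1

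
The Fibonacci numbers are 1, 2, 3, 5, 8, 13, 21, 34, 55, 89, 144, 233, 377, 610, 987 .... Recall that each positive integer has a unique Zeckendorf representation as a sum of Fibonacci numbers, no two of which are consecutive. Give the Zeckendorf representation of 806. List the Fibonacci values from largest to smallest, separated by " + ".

806: greatest Fibonacci not exceeding it is 610, leaving 196
196: greatest Fibonacci not exceeding it is 144, leaving 52
52: greatest Fibonacci not exceeding it is 34, leaving 18
18: greatest Fibonacci not exceeding it is 13, leaving 5
5: greatest Fibonacci not exceeding it is 5, leaving 0
So 806 = 610 + 144 + 34 + 13 + 5, with no two terms consecutive in the sequence.

610 + 144 + 34 + 13 + 5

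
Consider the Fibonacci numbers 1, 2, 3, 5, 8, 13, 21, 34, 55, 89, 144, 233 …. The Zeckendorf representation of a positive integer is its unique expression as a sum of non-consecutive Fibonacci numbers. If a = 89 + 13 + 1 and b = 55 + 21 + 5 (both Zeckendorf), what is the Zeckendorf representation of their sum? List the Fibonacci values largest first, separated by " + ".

144 + 34 + 5 + 1

The two numbers are 103 and 81, so their sum is 184.
184 − 144 = 40
40 − 34 = 6
6 − 5 = 1
1 − 1 = 0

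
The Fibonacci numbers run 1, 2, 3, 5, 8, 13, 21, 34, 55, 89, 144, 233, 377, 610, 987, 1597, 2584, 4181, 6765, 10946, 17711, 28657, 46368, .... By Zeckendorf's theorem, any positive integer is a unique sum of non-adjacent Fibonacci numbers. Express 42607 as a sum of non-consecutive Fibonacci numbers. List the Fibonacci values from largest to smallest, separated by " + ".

28657 + 10946 + 2584 + 377 + 34 + 8 + 1

42607 − 28657 = 13950
13950 − 10946 = 3004
3004 − 2584 = 420
420 − 377 = 43
43 − 34 = 9
9 − 8 = 1
1 − 1 = 0
So 42607 = 28657 + 10946 + 2584 + 377 + 34 + 8 + 1, with no two terms consecutive in the sequence.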